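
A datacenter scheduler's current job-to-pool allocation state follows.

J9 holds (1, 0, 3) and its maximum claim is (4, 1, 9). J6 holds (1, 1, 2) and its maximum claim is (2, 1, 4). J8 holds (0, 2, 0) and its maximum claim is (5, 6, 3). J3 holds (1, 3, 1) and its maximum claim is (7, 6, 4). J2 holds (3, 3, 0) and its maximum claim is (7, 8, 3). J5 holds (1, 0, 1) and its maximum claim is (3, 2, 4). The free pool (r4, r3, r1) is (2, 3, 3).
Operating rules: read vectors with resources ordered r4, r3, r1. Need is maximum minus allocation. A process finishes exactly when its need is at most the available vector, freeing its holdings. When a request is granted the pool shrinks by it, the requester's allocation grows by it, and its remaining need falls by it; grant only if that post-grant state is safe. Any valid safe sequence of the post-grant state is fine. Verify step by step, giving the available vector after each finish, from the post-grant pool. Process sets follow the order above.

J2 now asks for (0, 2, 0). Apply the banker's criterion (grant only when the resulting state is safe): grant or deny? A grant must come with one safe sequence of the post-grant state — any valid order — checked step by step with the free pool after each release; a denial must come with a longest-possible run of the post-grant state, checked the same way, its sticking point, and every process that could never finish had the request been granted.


DENY. Granting would leave the state unsafe.
Key observation: no order helps: past J6, J5, J9, the free pool tops out at (5, 2, 9), below what each blocked process needs in r3.
After a pretend grant, a maximal execution: J6, J5, J9 — then nothing else fits. Walking it through:
  pool = (2, 1, 3)
  J6: need (1, 0, 2) fits (2, 1, 3); releases (1, 1, 2), pool now (3, 2, 5)
  J5: need (2, 2, 3) fits (3, 2, 5); releases (1, 0, 1), pool now (4, 2, 6)
  J9: need (3, 1, 6) fits (4, 2, 6); releases (1, 0, 3), pool now (5, 2, 9)
  J8 still needs (5, 4, 3) but only (5, 2, 9) is free — short on r3
  J3 still needs (6, 3, 3) but only (5, 2, 9) is free — short on r4 and r3
  J2 still needs (4, 3, 3) but only (5, 2, 9) is free — short on r3
Post-grant, the permanently blocked set is J8, J3 and J2.


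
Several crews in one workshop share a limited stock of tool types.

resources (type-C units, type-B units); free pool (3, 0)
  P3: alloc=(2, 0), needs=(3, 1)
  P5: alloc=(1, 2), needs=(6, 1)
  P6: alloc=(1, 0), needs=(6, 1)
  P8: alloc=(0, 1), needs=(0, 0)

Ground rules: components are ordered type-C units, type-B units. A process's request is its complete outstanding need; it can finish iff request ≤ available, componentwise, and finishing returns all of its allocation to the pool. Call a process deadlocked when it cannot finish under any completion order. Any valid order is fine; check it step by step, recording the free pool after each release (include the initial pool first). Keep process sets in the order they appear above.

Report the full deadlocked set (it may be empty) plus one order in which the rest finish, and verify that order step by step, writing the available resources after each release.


Deadlocked: P5 and P6.
Key observation: P8, P3 can finish, but then (5, 1) is all there is, and the blocked group's type-C units demands exceed it.
A valid finishing order for the others: P8, P3. Check, step by step:
  pool = (3, 0)
  P8 needs (0, 0) <= (3, 0) -> finishes; pool += (0, 1) = (3, 1)
  P3 needs (3, 1) <= (3, 1) -> finishes; pool += (2, 0) = (5, 1)
None of the blocked processes ever fits:
  P5 cannot run: need (6, 1) vs free (5, 1) (insufficient type-C units)
  P6 cannot run: need (6, 1) vs free (5, 1) (insufficient type-C units)


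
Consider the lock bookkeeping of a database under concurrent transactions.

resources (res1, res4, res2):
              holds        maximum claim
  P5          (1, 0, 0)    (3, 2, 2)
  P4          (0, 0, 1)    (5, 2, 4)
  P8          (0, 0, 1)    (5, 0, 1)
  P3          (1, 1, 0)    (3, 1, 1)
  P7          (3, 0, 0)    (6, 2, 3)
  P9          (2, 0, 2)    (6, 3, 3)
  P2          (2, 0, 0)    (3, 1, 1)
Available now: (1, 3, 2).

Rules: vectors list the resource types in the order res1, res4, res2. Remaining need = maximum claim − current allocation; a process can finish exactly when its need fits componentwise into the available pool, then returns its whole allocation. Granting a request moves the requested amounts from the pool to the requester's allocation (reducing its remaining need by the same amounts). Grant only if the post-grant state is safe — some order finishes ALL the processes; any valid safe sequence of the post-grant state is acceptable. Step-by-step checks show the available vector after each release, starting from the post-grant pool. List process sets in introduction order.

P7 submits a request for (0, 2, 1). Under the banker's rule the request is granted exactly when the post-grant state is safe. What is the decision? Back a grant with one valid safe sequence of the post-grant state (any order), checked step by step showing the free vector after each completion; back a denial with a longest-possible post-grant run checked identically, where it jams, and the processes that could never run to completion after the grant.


DENY. Granting would leave the state unsafe.
Key observation: after P2, P3 the pool peaks at (4, 2, 1), and each blocked process is short somewhere: P5 on res2; P4 on res1, res2; P8 on res1; P7 on res2; P9 on res4.
Pretend the grant happened; the run P2, P3 goes as far as possible. Walking it through:
  pool = (1, 1, 1)
  run P2 (needs (1, 1, 1), free (1, 1, 1)); after release of (2, 0, 0) the pool is (3, 1, 1)
  run P3 (needs (2, 0, 1), free (3, 1, 1)); after release of (1, 1, 0) the pool is (4, 2, 1)
  blocked: P5 wants (2, 2, 2), pool (4, 2, 1) — not enough res2
  blocked: P4 wants (5, 2, 3), pool (4, 2, 1) — not enough res1 and res2
  blocked: P8 wants (5, 0, 0), pool (4, 2, 1) — not enough res1
  blocked: P7 wants (3, 0, 2), pool (4, 2, 1) — not enough res2
  blocked: P9 wants (4, 3, 1), pool (4, 2, 1) — not enough res4
Post-grant, the permanently blocked set is P5, P4, P8, P7 and P9.


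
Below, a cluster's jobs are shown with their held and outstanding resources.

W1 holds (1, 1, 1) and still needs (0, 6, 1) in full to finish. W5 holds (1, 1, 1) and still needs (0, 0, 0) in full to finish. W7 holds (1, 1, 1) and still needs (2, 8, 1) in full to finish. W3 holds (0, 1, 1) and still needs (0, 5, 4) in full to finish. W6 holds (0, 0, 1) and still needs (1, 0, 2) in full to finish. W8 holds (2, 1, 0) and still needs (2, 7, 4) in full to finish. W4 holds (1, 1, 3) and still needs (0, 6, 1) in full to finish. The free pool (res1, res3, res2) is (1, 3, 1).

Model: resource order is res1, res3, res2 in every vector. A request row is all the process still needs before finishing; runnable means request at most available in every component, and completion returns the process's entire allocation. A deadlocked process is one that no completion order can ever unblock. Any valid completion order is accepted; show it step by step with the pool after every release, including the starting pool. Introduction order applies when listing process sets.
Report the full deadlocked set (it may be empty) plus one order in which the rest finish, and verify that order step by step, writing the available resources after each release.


The deadlocked set is W1, W7, W3, W8 and W4.
Key observation: once W5, W6 finish, the pool peaks at (2, 4, 3) — and every remaining process still needs more res3 than that.
One completion order for the rest: W5, W6. Walking it through:
  pool = (1, 3, 1)
  run W5 (needs (0, 0, 0), free (1, 3, 1)); after release of (1, 1, 1) the pool is (2, 4, 2)
  run W6 (needs (1, 0, 2), free (2, 4, 2)); after release of (0, 0, 1) the pool is (2, 4, 3)
The stuck group stays short no matter what:
  W1 cannot run: need (0, 6, 1) vs free (2, 4, 3) (insufficient res3)
  W7 cannot run: need (2, 8, 1) vs free (2, 4, 3) (insufficient res3)
  W3 cannot run: need (0, 5, 4) vs free (2, 4, 3) (insufficient res3 and res2)
  W8 cannot run: need (2, 7, 4) vs free (2, 4, 3) (insufficient res3 and res2)
  W4 cannot run: need (0, 6, 1) vs free (2, 4, 3) (insufficient res3)


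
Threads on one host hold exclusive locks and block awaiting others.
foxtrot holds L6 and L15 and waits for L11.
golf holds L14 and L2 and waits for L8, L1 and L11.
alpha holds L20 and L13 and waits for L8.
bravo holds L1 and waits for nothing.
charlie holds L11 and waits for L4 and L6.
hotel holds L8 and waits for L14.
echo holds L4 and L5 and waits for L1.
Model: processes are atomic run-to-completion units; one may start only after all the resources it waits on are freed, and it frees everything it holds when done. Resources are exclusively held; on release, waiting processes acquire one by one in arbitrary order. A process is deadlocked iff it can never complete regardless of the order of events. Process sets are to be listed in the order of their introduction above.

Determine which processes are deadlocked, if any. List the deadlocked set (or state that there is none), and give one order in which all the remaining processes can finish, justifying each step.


Deadlocked set: foxtrot, golf, alpha, charlie and hotel.
Key observation: foxtrot -> charlie -> foxtrot is a circular wait — nothing in it can go first; golf and hotel are caught in further circular waits and alpha waits into the deadlock from upstream.
The rest can finish in the order bravo, echo.
Check, step by step:
  run bravo (it waits on nothing); releases L1
  run echo (all its waits — L1 — are resolved); releases L4 and L5


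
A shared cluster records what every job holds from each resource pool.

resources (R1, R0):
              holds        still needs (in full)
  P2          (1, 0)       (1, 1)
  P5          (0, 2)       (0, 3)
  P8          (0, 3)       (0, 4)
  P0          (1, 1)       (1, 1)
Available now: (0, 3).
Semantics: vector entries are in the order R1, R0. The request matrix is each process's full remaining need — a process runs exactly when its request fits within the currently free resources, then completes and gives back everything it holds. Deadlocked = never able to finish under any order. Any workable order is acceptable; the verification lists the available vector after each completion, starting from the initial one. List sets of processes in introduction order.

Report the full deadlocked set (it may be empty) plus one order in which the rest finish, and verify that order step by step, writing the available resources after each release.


Deadlocked set: P2 and P0.
Key observation: the pool after P5, P8 is (0, 8); every surviving request exceeds it in R1, so progress ends there.
The rest can finish in the order P5, P8. Verifying each step:
  pool = (0, 3)
  P5 needs (0, 3) <= (0, 3) -> finishes; pool += (0, 2) = (0, 5)
  P8 needs (0, 4) <= (0, 5) -> finishes; pool += (0, 3) = (0, 8)
The blocked processes can never fit:
  blocked: P2 wants (1, 1), pool (0, 8) — not enough R1
  blocked: P0 wants (1, 1), pool (0, 8) — not enough R1


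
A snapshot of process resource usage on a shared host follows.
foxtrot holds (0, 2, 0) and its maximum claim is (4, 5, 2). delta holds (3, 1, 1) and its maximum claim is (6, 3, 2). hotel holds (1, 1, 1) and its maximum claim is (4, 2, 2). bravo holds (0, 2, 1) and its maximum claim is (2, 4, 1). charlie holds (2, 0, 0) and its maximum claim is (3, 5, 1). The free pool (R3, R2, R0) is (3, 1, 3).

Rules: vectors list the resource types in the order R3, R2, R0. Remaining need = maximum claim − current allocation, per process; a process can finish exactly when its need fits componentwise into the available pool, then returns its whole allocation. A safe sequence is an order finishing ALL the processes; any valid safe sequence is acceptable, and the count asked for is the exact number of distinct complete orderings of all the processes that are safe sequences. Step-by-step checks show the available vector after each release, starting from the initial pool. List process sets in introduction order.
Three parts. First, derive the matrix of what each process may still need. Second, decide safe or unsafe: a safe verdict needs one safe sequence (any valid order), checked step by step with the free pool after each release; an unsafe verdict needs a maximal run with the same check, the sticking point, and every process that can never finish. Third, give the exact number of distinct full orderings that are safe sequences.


(1) Need matrix, components ordered R3, R2, R0:
  foxtrot: (4, 3, 2)
  delta: (3, 2, 1)
  hotel: (3, 1, 1)
  bravo: (2, 2, 0)
  charlie: (1, 5, 1)
(2) SAFE, for example via the order hotel, bravo, delta, charlie, foxtrot.
Key observation: the order's first zero-slack moment is hotel ((3, 1, 1) needed, (3, 1, 3) free — a requested resource with nothing to spare).
Walking it through:
  pool = (3, 1, 3)
  run hotel (needs (3, 1, 1), free (3, 1, 3)); after release of (1, 1, 1) the pool is (4, 2, 4)
  run bravo (needs (2, 2, 0), free (4, 2, 4)); after release of (0, 2, 1) the pool is (4, 4, 5)
  run delta (needs (3, 2, 1), free (4, 4, 5)); after release of (3, 1, 1) the pool is (7, 5, 6)
  run charlie (needs (1, 5, 1), free (7, 5, 6)); after release of (2, 0, 0) the pool is (9, 5, 6)
  run foxtrot (needs (4, 3, 2), free (9, 5, 6)); after release of (0, 2, 0) the pool is (9, 7, 6)
(3) The exact count: 8 of the possible complete orderings are safe sequences.


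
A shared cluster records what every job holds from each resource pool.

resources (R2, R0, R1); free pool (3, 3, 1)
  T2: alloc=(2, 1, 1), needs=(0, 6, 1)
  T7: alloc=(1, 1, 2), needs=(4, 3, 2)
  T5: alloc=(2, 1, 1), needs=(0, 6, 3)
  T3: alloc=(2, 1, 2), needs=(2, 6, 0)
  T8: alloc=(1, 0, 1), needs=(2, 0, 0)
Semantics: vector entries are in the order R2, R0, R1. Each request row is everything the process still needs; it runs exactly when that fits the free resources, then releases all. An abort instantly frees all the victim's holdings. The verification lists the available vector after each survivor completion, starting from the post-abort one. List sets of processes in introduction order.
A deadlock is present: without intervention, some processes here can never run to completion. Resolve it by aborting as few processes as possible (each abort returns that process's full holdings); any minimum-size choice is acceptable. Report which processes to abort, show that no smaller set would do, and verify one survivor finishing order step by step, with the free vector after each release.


The answer: abort T2 and T3.
Key observation: no ordering could ever have run T5 before the abort of T2 and T3; with (4, 2, 3) back in the pool it fits at step 2.
No one abort is enough; case by case: T2 alone leaves T5 blocked (short on R0); T7 alone leaves T2 blocked (short on R0); T5 alone leaves T2 blocked (short on R0); T3 alone leaves T2 blocked (short on R0); T8 alone leaves T2 blocked (short on R0).
One survivor order: T7, T5, T8. Walking it through (post-abort pool first):
  pool = (7, 5, 4)
  T7 needs (4, 3, 2) <= (7, 5, 4) -> finishes; pool += (1, 1, 2) = (8, 6, 6)
  T5 needs (0, 6, 3) <= (8, 6, 6) -> finishes; pool += (2, 1, 1) = (10, 7, 7)
  T8 needs (2, 0, 0) <= (10, 7, 7) -> finishes; pool += (1, 0, 1) = (11, 7, 8)


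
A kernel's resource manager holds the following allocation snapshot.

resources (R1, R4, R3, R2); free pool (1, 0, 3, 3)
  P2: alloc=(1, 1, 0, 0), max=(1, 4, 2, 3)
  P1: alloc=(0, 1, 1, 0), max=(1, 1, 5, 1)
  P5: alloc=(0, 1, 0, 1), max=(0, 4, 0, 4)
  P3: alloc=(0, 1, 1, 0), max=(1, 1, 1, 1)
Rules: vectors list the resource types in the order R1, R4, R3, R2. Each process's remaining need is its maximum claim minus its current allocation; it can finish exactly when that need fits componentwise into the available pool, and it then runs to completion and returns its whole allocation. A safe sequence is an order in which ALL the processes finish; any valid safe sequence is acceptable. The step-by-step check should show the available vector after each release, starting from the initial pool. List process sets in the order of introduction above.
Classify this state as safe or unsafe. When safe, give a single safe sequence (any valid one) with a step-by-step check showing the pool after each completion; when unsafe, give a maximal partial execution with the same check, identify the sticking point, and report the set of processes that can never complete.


UNSAFE — no complete ordering exists.
Key observation: R4 is the bottleneck — with P3, P1 done the pool holds (1, 2, 5, 3), short of every remaining need.
A maximal execution: P3, P1 — then nothing else fits. Check, step by step:
  pool = (1, 0, 3, 3)
  P3 needs (1, 0, 0, 1) <= (1, 0, 3, 3) -> finishes; pool += (0, 1, 1, 0) = (1, 1, 4, 3)
  P1 needs (1, 0, 4, 1) <= (1, 1, 4, 3) -> finishes; pool += (0, 1, 1, 0) = (1, 2, 5, 3)
  P2 cannot run: need (0, 3, 2, 3) vs free (1, 2, 5, 3) (insufficient R4)
  P5 cannot run: need (0, 3, 0, 3) vs free (1, 2, 5, 3) (insufficient R4)
Processes that can never finish: P2 and P5.


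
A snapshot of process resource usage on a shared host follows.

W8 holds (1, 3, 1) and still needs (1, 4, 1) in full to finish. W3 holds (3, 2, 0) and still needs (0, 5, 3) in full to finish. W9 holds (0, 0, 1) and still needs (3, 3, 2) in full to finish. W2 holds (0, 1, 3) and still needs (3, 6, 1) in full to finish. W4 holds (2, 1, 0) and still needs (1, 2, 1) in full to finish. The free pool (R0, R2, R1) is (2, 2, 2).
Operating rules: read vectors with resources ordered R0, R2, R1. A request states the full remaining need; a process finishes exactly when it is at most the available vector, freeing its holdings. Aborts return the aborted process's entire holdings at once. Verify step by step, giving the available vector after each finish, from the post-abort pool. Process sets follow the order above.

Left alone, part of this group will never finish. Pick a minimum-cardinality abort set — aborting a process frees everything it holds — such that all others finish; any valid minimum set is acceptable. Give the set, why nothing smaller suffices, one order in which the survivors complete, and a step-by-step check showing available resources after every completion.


Abort W2.
Key observation: W8 could never have finished before the abort; with (0, 1, 3) returned by W2, it fits at step 3.
No smaller set exists: with zero aborts the deadlock remains.
The survivors complete as W4, W9, W8, W3. Verifying each step (starting from the post-abort pool):
  pool = (2, 3, 5)
  W4: need (1, 2, 1) fits (2, 3, 5); releases (2, 1, 0), pool now (4, 4, 5)
  W9: need (3, 3, 2) fits (4, 4, 5); releases (0, 0, 1), pool now (4, 4, 6)
  W8: need (1, 4, 1) fits (4, 4, 6); releases (1, 3, 1), pool now (5, 7, 7)
  W3: need (0, 5, 3) fits (5, 7, 7); releases (3, 2, 0), pool now (8, 9, 7)


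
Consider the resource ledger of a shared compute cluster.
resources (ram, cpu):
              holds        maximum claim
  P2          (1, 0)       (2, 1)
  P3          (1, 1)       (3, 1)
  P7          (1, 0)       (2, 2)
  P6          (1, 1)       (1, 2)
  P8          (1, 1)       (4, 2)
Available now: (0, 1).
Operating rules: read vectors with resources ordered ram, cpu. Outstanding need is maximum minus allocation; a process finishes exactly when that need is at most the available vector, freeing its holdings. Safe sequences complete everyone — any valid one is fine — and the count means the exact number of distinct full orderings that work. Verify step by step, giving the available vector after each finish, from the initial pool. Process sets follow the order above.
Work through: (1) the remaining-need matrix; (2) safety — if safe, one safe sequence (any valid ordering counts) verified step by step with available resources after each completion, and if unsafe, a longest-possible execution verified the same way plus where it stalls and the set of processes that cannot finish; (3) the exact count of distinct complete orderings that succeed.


(1) Need matrix, components ordered ram, cpu:
  P2: (1, 1)
  P3: (2, 0)
  P7: (1, 2)
  P6: (0, 1)
  P8: (3, 1)
(2) SAFE. One safe sequence: P6, P7, P3, P8, P2.
Key observation: reading the order forward, P6 is the first process whose need (0, 1) meets the free pool (0, 1) exactly on a resource it requests.
Step-by-step check:
  pool = (0, 1)
  P6: need (0, 1) fits (0, 1); releases (1, 1), pool now (1, 2)
  P7: need (1, 2) fits (1, 2); releases (1, 0), pool now (2, 2)
  P3: need (2, 0) fits (2, 2); releases (1, 1), pool now (3, 3)
  P8: need (3, 1) fits (3, 3); releases (1, 1), pool now (4, 4)
  P2: need (1, 1) fits (4, 4); releases (1, 0), pool now (5, 4)
(3) The exact count: 8 of the possible complete orderings are safe sequences.


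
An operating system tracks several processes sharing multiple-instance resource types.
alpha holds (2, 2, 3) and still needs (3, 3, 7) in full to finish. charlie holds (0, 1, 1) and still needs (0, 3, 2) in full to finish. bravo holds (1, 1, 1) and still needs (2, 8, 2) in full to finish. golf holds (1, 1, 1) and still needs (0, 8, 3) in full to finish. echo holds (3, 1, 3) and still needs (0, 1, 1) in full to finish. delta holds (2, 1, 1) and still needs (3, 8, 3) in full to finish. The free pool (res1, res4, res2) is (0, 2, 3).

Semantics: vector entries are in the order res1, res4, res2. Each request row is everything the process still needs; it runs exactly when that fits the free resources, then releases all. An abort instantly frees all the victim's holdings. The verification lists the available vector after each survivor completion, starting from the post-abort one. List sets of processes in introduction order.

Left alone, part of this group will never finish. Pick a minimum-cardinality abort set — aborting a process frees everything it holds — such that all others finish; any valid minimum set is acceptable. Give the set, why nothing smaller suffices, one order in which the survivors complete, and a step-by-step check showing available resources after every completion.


Abort golf and delta.
Key observation: before aborting golf and delta, bravo was permanently blocked — no order could ever run it; afterwards it completes at step 4.
Why nothing smaller works — every single abort fails: alpha alone leaves bravo blocked (short on res4); charlie alone leaves bravo blocked (short on res4); bravo alone leaves golf blocked (short on res4); golf alone leaves bravo blocked (short on res4); echo alone leaves bravo blocked (short on res4); delta alone leaves bravo blocked (short on res4).
Survivors finish in the order: echo, charlie, alpha, bravo. Check, step by step (pool after the aborts first):
  pool = (3, 4, 5)
  run echo (needs (0, 1, 1), free (3, 4, 5)); after release of (3, 1, 3) the pool is (6, 5, 8)
  run charlie (needs (0, 3, 2), free (6, 5, 8)); after release of (0, 1, 1) the pool is (6, 6, 9)
  run alpha (needs (3, 3, 7), free (6, 6, 9)); after release of (2, 2, 3) the pool is (8, 8, 12)
  run bravo (needs (2, 8, 2), free (8, 8, 12)); after release of (1, 1, 1) the pool is (9, 9, 13)


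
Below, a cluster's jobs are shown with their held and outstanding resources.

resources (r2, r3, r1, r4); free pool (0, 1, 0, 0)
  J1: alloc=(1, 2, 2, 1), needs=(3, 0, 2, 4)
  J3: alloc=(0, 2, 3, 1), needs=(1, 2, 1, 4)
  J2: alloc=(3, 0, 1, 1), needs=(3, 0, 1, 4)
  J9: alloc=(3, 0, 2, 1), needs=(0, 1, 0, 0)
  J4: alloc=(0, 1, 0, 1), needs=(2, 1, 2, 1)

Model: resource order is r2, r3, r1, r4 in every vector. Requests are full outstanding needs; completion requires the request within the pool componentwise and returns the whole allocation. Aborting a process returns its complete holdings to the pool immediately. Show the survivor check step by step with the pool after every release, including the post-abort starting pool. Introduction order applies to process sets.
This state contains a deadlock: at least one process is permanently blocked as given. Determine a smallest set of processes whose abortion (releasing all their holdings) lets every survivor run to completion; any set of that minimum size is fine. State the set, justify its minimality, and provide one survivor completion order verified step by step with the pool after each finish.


Abort J1 and J2.
Key observation: the deadlocked J3 becomes finishable only because J1 and J2 released (4, 2, 3, 2); it completes at step 3 below.
No one abort is enough; case by case: J1 alone leaves J3 blocked (short on r4); J3 alone leaves J1 blocked (short on r4); J2 alone leaves J1 blocked (short on r4); J9 alone leaves J1 blocked (short on r4); J4 alone leaves J1 blocked (short on r4).
The survivors complete as J9, J4, J3. Step-by-step check (starting from the post-abort pool):
  pool = (4, 3, 3, 2)
  run J9 (needs (0, 1, 0, 0), free (4, 3, 3, 2)); after release of (3, 0, 2, 1) the pool is (7, 3, 5, 3)
  run J4 (needs (2, 1, 2, 1), free (7, 3, 5, 3)); after release of (0, 1, 0, 1) the pool is (7, 4, 5, 4)
  run J3 (needs (1, 2, 1, 4), free (7, 4, 5, 4)); after release of (0, 2, 3, 1) the pool is (7, 6, 8, 5)


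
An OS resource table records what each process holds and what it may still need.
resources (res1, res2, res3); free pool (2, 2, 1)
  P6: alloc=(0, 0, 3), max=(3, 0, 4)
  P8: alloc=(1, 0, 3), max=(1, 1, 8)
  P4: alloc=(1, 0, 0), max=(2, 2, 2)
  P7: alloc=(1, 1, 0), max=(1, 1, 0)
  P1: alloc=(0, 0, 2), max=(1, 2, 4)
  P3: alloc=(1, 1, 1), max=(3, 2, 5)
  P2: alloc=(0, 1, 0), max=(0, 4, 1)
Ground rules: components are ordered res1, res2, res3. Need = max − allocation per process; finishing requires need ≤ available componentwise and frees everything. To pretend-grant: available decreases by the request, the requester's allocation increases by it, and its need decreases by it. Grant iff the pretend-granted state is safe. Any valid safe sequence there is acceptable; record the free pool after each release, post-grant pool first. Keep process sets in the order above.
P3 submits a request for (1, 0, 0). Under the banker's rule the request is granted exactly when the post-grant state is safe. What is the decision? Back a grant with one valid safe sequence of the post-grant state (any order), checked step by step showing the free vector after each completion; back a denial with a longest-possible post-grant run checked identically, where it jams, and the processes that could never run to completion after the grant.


DENY. Granting would leave the state unsafe.
Key observation: after P7, P2 the pool peaks at (2, 4, 1), and each blocked process is short somewhere: P6 on res1; P8 on res3; P4 on res3; P1 on res3; P3 on res3.
On the post-grant state, P7, P2 is a maximal run — nothing extends it. Step-by-step check:
  pool = (1, 2, 1)
  P7: need (0, 0, 0) fits (1, 2, 1); releases (1, 1, 0), pool now (2, 3, 1)
  P2: need (0, 3, 1) fits (2, 3, 1); releases (0, 1, 0), pool now (2, 4, 1)
  P6 still needs (3, 0, 1) but only (2, 4, 1) is free — short on res1
  P8 still needs (0, 1, 5) but only (2, 4, 1) is free — short on res3
  P4 still needs (1, 2, 2) but only (2, 4, 1) is free — short on res3
  P1 still needs (1, 2, 2) but only (2, 4, 1) is free — short on res3
  P3 still needs (1, 1, 4) but only (2, 4, 1) is free — short on res3
Had the request been granted, P6, P8, P4, P1 and P3 could never finish.


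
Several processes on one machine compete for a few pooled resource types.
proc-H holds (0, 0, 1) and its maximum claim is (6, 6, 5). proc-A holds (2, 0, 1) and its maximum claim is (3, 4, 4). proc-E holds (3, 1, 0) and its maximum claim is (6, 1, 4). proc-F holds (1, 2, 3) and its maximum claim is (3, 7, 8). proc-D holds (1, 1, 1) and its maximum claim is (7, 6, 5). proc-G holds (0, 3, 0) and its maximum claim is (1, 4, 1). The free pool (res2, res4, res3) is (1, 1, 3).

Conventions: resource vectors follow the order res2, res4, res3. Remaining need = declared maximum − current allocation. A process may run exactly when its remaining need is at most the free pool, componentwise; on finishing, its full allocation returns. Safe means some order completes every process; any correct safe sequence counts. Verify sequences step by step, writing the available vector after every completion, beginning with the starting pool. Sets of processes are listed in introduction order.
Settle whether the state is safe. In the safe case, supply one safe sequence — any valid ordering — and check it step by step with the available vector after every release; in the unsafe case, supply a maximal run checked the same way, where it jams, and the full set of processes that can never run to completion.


SAFE, for example via the order proc-G, proc-A, proc-E, proc-D, proc-F, proc-H.
Key observation: proc-G is the earliest step where a requested resource binds exactly: need (1, 1, 1), pool (1, 1, 3) at its turn.
Walking it through:
  pool = (1, 1, 3)
  proc-G: need (1, 1, 1) fits (1, 1, 3); releases (0, 3, 0), pool now (1, 4, 3)
  proc-A: need (1, 4, 3) fits (1, 4, 3); releases (2, 0, 1), pool now (3, 4, 4)
  proc-E: need (3, 0, 4) fits (3, 4, 4); releases (3, 1, 0), pool now (6, 5, 4)
  proc-D: need (6, 5, 4) fits (6, 5, 4); releases (1, 1, 1), pool now (7, 6, 5)
  proc-F: need (2, 5, 5) fits (7, 6, 5); releases (1, 2, 3), pool now (8, 8, 8)
  proc-H: need (6, 6, 4) fits (8, 8, 8); releases (0, 0, 1), pool now (8, 8, 9)


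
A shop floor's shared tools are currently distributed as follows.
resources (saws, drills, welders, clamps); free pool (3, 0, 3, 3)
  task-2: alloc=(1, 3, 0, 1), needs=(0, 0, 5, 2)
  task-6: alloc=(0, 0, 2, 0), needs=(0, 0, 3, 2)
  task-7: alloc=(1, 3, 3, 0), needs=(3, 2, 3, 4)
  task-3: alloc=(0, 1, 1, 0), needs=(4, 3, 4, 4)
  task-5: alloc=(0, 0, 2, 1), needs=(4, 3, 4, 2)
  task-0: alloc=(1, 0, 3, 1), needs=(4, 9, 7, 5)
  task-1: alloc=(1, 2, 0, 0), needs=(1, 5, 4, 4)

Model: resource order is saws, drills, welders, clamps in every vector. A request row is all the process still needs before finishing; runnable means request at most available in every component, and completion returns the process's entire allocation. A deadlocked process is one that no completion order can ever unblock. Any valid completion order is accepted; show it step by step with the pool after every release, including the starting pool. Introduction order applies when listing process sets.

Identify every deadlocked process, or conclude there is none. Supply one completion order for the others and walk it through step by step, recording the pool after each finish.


The deadlocked set is empty.
Key observation: the pool covers task-6 at once, and every later process fits after earlier releases.
The rest can finish in the order task-6, task-2, task-7, task-5, task-3, task-1, task-0. Step-by-step check:
  pool = (3, 0, 3, 3)
  run task-6 (needs (0, 0, 3, 2), free (3, 0, 3, 3)); after release of (0, 0, 2, 0) the pool is (3, 0, 5, 3)
  run task-2 (needs (0, 0, 5, 2), free (3, 0, 5, 3)); after release of (1, 3, 0, 1) the pool is (4, 3, 5, 4)
  run task-7 (needs (3, 2, 3, 4), free (4, 3, 5, 4)); after release of (1, 3, 3, 0) the pool is (5, 6, 8, 4)
  run task-5 (needs (4, 3, 4, 2), free (5, 6, 8, 4)); after release of (0, 0, 2, 1) the pool is (5, 6, 10, 5)
  run task-3 (needs (4, 3, 4, 4), free (5, 6, 10, 5)); after release of (0, 1, 1, 0) the pool is (5, 7, 11, 5)
  run task-1 (needs (1, 5, 4, 4), free (5, 7, 11, 5)); after release of (1, 2, 0, 0) the pool is (6, 9, 11, 5)
  run task-0 (needs (4, 9, 7, 5), free (6, 9, 11, 5)); after release of (1, 0, 3, 1) the pool is (7, 9, 14, 6)


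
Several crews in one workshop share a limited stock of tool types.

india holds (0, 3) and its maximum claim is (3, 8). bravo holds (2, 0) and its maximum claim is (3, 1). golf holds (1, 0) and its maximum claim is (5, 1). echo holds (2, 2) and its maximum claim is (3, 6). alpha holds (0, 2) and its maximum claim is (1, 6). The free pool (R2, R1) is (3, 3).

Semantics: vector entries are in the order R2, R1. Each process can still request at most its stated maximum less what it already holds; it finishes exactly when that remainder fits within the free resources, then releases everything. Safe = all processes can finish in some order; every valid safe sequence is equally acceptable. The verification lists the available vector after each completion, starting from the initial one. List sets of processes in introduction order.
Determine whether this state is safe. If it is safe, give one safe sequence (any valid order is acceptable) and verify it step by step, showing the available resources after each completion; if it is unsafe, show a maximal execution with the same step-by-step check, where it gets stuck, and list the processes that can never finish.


UNSAFE.
Key observation: the wall is R1: completing bravo, golf brings the pool only to (6, 3), and all the rest need more.
Going as far as possible: bravo, golf; after that, nothing fits. Walking it through:
  pool = (3, 3)
  run bravo (needs (1, 1), free (3, 3)); after release of (2, 0) the pool is (5, 3)
  run golf (needs (4, 1), free (5, 3)); after release of (1, 0) the pool is (6, 3)
  blocked: india wants (3, 5), pool (6, 3) — not enough R1
  blocked: echo wants (1, 4), pool (6, 3) — not enough R1
  blocked: alpha wants (1, 4), pool (6, 3) — not enough R1
Processes that can never finish: india, echo and alpha.


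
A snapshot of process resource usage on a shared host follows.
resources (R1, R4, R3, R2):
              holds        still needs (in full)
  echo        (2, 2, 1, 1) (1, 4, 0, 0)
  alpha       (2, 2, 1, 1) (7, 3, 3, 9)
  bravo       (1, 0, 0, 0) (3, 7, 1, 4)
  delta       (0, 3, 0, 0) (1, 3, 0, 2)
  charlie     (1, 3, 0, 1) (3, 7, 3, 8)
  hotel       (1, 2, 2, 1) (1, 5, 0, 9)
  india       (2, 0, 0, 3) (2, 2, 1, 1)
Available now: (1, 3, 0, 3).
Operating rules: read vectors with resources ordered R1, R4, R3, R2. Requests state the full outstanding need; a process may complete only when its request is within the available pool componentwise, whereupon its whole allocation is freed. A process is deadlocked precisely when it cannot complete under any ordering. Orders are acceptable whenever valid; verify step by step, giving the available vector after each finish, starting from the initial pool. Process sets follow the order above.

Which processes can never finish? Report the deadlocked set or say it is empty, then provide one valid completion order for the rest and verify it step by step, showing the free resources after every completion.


The deadlocked set is alpha, charlie and hotel.
Key observation: no order helps: past delta, echo, bravo, india, the free pool tops out at (6, 8, 1, 7), below what each blocked process needs in R2.
One completion order for the rest: delta, echo, bravo, india. Walking it through:
  pool = (1, 3, 0, 3)
  delta: need (1, 3, 0, 2) fits (1, 3, 0, 3); releases (0, 3, 0, 0), pool now (1, 6, 0, 3)
  echo: need (1, 4, 0, 0) fits (1, 6, 0, 3); releases (2, 2, 1, 1), pool now (3, 8, 1, 4)
  bravo: need (3, 7, 1, 4) fits (3, 8, 1, 4); releases (1, 0, 0, 0), pool now (4, 8, 1, 4)
  india: need (2, 2, 1, 1) fits (4, 8, 1, 4); releases (2, 0, 0, 3), pool now (6, 8, 1, 7)
The blocked processes can never fit:
  blocked: alpha wants (7, 3, 3, 9), pool (6, 8, 1, 7) — not enough R1, R3 and R2
  blocked: charlie wants (3, 7, 3, 8), pool (6, 8, 1, 7) — not enough R3 and R2
  blocked: hotel wants (1, 5, 0, 9), pool (6, 8, 1, 7) — not enough R2


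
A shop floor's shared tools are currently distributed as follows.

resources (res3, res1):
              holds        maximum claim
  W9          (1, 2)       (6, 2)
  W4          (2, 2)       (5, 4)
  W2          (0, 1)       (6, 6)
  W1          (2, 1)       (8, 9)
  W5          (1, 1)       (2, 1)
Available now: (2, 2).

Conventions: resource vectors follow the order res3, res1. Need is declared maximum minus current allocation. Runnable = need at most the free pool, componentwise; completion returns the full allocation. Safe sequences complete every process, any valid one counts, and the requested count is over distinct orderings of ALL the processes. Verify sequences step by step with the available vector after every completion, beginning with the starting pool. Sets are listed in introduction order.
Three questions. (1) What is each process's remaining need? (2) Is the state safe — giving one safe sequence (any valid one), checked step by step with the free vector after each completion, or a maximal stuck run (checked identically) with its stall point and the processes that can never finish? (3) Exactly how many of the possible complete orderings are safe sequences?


(1) Need matrix, components ordered res3, res1:
  W9: (5, 0)
  W4: (3, 2)
  W2: (6, 5)
  W1: (6, 8)
  W5: (1, 0)
(2) SAFE, for example via the order W5, W4, W9, W2, W1.
Key observation: W4 is the earliest step where a requested resource binds exactly: need (3, 2), pool (3, 3) at its turn.
Check, step by step:
  pool = (2, 2)
  W5 needs (1, 0) <= (2, 2) -> finishes; pool += (1, 1) = (3, 3)
  W4 needs (3, 2) <= (3, 3) -> finishes; pool += (2, 2) = (5, 5)
  W9 needs (5, 0) <= (5, 5) -> finishes; pool += (1, 2) = (6, 7)
  W2 needs (6, 5) <= (6, 7) -> finishes; pool += (0, 1) = (6, 8)
  W1 needs (6, 8) <= (6, 8) -> finishes; pool += (2, 1) = (8, 9)
(3) The exact count: 1 of the possible complete orderings is a safe sequence.


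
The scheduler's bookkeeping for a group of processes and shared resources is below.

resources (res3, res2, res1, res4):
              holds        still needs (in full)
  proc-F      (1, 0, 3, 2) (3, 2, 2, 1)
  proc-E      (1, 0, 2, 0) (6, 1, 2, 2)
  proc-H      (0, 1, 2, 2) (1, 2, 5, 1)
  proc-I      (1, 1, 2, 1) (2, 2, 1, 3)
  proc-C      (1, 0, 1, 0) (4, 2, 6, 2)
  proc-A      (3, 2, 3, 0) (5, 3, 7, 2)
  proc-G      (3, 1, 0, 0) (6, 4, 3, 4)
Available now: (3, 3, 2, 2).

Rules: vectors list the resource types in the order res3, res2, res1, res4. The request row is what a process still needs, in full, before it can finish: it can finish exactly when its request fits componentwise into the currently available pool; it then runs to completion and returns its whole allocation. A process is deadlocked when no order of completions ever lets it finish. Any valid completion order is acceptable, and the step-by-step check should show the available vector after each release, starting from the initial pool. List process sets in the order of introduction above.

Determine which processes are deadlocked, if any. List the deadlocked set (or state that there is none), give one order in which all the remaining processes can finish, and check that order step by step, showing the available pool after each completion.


No process is deadlocked.
Key observation: proc-F fits the free pool immediately, and its release cascades until everyone finishes.
A valid finishing order for the others: proc-F, proc-I, proc-C, proc-G, proc-E, proc-A, proc-H. Check, step by step:
  pool = (3, 3, 2, 2)
  run proc-F (needs (3, 2, 2, 1), free (3, 3, 2, 2)); after release of (1, 0, 3, 2) the pool is (4, 3, 5, 4)
  run proc-I (needs (2, 2, 1, 3), free (4, 3, 5, 4)); after release of (1, 1, 2, 1) the pool is (5, 4, 7, 5)
  run proc-C (needs (4, 2, 6, 2), free (5, 4, 7, 5)); after release of (1, 0, 1, 0) the pool is (6, 4, 8, 5)
  run proc-G (needs (6, 4, 3, 4), free (6, 4, 8, 5)); after release of (3, 1, 0, 0) the pool is (9, 5, 8, 5)
  run proc-E (needs (6, 1, 2, 2), free (9, 5, 8, 5)); after release of (1, 0, 2, 0) the pool is (10, 5, 10, 5)
  run proc-A (needs (5, 3, 7, 2), free (10, 5, 10, 5)); after release of (3, 2, 3, 0) the pool is (13, 7, 13, 5)
  run proc-H (needs (1, 2, 5, 1), free (13, 7, 13, 5)); after release of (0, 1, 2, 2) the pool is (13, 8, 15, 7)


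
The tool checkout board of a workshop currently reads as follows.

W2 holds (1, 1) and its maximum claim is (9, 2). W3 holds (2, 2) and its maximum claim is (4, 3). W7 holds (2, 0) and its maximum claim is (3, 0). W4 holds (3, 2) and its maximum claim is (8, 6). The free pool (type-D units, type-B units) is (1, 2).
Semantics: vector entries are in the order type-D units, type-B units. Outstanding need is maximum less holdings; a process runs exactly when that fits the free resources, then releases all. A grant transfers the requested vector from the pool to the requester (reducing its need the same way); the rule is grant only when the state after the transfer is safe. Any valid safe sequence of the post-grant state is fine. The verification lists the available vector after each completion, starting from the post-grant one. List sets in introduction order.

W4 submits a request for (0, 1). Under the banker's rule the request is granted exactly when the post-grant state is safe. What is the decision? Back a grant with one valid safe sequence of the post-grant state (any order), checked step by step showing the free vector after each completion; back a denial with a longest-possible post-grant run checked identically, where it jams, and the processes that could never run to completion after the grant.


GRANT: granting preserves safety; a valid post-grant sequence is W7, W3, W4, W2.
Key observation: (1, 1) free after granting still covers W7 first, and each release covers the next.
Step-by-step check of the post-grant state:
  pool = (1, 1)
  run W7 (needs (1, 0), free (1, 1)); after release of (2, 0) the pool is (3, 1)
  run W3 (needs (2, 1), free (3, 1)); after release of (2, 2) the pool is (5, 3)
  run W4 (needs (5, 3), free (5, 3)); after release of (3, 3) the pool is (8, 6)
  run W2 (needs (8, 1), free (8, 6)); after release of (1, 1) the pool is (9, 7)
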